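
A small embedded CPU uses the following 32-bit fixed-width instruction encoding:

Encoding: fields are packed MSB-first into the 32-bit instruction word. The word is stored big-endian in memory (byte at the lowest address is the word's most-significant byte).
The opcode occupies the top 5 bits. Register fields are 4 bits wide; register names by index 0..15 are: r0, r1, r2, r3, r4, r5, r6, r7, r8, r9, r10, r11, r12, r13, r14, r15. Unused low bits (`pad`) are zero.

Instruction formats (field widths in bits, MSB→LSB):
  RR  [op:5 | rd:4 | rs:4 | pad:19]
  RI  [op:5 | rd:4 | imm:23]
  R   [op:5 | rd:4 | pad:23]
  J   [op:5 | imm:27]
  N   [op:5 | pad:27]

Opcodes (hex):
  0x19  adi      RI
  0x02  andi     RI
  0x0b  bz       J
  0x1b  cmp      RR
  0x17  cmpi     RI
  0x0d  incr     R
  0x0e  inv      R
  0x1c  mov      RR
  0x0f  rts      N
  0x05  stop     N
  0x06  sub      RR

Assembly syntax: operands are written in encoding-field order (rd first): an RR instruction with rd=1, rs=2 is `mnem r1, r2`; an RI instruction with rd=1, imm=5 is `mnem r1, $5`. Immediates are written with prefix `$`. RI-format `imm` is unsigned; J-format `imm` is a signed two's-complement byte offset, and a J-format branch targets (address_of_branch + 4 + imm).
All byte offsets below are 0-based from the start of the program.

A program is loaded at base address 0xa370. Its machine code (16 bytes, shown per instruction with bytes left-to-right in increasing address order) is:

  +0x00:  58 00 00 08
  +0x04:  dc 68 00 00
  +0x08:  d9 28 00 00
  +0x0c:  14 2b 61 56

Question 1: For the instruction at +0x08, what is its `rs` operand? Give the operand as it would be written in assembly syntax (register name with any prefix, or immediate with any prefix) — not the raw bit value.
@+08  big-endian(d9 28 00 00) = 0xd9280000
  top 5b → 0x1b → cmp [RR]
  [26:23] rd=2 = r2
  [22:19] rs=5 = r5

r5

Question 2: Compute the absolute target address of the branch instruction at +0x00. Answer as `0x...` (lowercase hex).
+0x00: 58 00 00 08 ⇒ word 0x58000008 (big)
  op=0x58000008>>27=0xb ⇒ bz (J)
  imm: (w>>0)&0x7ffffff=0x8 → $8
  target = base 0xa370 + off 0x00 + 4 + imm 8 = 0xa37c

0xa37c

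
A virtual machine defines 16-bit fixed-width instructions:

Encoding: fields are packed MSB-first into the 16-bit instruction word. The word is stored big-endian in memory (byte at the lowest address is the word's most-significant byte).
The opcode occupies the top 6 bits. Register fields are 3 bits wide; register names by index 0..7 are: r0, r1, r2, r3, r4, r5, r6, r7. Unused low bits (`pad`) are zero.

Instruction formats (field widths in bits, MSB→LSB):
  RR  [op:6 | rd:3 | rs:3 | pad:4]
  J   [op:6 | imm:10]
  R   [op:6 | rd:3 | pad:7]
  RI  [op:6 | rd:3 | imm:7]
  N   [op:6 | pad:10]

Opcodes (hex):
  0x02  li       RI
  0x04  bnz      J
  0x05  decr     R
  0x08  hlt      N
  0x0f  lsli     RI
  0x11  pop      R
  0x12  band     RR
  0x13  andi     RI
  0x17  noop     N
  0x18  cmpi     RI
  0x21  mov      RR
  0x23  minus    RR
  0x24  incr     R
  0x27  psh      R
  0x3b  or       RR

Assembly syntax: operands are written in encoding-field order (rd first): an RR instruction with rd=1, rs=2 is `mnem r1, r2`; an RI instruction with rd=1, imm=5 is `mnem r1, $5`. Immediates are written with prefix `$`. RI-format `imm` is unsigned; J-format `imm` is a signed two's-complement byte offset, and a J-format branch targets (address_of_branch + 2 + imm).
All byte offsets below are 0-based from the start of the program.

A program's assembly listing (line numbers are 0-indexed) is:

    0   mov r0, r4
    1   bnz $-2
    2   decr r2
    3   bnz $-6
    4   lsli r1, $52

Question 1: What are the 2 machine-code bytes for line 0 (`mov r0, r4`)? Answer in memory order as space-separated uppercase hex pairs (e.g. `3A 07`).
L0: mov op=0x21:6|rd=0:3|rs=4:3|pad=0:4 ⇒ 0x8440 ⇒ big 84 40

84 40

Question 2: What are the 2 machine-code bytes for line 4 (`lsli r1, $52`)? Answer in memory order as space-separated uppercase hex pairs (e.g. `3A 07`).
line 4 (lsli): pack op=0xf:6|rd=1:3|imm=52:7 = 0x3cb4; big→ 3c b4

3C B4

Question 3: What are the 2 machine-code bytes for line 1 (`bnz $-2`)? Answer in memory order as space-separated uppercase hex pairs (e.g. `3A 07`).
13 FE

L1: bnz op=0x4:6|imm=-2:10 ⇒ 0x13fe ⇒ big 13 fe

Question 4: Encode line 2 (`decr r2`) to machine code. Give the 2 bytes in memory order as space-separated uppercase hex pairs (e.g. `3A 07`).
15 00

2. decr fields op=0x5:6|rd=2:3|pad=0:7 → word 1500h → 15 00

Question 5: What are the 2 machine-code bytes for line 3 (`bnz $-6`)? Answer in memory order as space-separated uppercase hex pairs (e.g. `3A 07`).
13 FA

L3: bnz op=0x4:6|imm=-6:10 ⇒ 0x13fa ⇒ big 13 fa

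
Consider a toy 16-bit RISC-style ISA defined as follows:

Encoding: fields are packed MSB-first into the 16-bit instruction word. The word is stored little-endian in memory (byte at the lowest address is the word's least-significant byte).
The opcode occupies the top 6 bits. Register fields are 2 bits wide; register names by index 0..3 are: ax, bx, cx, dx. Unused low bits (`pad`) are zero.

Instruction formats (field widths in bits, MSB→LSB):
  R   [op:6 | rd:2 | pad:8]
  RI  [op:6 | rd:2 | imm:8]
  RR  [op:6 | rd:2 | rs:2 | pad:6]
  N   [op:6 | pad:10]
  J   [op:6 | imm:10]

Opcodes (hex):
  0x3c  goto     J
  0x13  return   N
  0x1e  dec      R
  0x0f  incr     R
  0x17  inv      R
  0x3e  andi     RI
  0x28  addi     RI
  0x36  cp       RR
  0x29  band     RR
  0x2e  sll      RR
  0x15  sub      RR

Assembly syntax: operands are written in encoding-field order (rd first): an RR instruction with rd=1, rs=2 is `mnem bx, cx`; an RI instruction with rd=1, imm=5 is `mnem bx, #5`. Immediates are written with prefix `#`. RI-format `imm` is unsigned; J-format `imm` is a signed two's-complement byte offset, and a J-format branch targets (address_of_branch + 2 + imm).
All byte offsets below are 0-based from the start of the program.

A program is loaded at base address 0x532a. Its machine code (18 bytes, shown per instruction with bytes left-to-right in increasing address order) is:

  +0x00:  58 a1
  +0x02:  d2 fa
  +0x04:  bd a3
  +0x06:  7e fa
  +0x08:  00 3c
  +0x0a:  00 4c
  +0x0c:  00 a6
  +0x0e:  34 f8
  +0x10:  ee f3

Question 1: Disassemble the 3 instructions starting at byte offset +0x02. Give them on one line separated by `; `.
andi cx, #210; addi dx, #189; andi cx, #126

+0x02: d2 fa ⇒ word 0xfad2 (little)
  op=0xfad2>>10=0x3e ⇒ andi (RI)
  rd@[9:8]=0x2 ⇒ cx
  imm@[7:0]=0xd2 ⇒ #210
+0x04: bd a3 ⇒ word 0xa3bd (little)
  op=0xa3bd>>10=0x28 ⇒ addi (RI)
  rd@[9:8]=0x3 ⇒ dx
  imm@[7:0]=0xbd ⇒ #189
+0x06: 7e fa ⇒ word 0xfa7e (little)
  op=0xfa7e>>10=0x3e ⇒ andi (RI)
  rd@[9:8]=0x2 ⇒ cx
  imm@[7:0]=0x7e ⇒ #126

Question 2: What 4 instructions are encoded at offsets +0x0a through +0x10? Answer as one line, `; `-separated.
return; band cx, ax; andi ax, #52; goto #-18

off 0x0a: read 00 4c as little → 0x4c00
  opcode bits[15:10]=0x13: return/N
off 0x0c: read 00 a6 as little → 0xa600
  opcode bits[15:10]=0x29: band/RR
  [9:8] rd=2 = cx
  [7:6] rs=0 = ax
off 0x0e: read 34 f8 as little → 0xf834
  opcode bits[15:10]=0x3e: andi/RI
  [9:8] rd=0 = ax
  [7:0] imm=52 = #52
off 0x10: read ee f3 as little → 0xf3ee
  opcode bits[15:10]=0x3c: goto/J
  [9:0] imm=1006 (s10→-18) = #-18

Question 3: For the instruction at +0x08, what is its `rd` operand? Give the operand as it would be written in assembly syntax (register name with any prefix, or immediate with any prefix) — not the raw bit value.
ax

@+08  little-endian(00 3c) = 0x3c00
  top 6b → 0xf → incr [R]
  rd: (w>>8)&0x3=0x0 → ax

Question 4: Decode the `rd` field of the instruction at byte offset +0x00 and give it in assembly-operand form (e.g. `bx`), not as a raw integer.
bx

off 0x00: read 58 a1 as little → 0xa158
  opcode bits[15:10]=0x28: addi/RI
  rd@[9:8]=0x1 ⇒ bx
  imm@[7:0]=0x58 ⇒ #88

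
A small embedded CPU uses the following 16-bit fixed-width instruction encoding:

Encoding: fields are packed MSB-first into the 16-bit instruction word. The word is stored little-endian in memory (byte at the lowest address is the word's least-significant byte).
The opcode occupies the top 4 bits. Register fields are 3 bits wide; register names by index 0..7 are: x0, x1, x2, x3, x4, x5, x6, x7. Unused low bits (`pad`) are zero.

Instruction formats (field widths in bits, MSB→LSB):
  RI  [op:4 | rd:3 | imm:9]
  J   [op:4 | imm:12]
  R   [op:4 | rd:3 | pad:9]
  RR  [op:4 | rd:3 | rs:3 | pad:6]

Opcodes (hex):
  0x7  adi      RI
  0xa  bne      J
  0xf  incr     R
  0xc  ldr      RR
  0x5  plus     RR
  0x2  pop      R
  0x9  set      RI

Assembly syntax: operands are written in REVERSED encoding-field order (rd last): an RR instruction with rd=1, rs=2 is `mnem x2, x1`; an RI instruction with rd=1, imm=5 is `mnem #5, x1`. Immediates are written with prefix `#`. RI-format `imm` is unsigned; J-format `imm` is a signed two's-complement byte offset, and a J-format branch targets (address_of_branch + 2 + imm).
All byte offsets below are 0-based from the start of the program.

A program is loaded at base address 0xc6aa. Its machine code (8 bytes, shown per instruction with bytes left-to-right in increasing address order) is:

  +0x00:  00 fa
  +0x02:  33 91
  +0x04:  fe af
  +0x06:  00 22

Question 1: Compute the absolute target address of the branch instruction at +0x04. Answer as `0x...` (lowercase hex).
+0x04: fe af ⇒ word 0xaffe (little)
  top 4b → 0xa → bne [J]
  imm@[11:0]=0xffe (s12→-2) ⇒ #-2
  target = base 0xc6aa + off 0x04 + 2 + imm -2 = 0xc6ae

0xc6ae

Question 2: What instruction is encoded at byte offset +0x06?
pop x1

+0x06: 00 22 ⇒ word 0x2200 (little)
  opcode bits[15:12]=0x2: pop/R
  rd@[11:9]=0x1 ⇒ x1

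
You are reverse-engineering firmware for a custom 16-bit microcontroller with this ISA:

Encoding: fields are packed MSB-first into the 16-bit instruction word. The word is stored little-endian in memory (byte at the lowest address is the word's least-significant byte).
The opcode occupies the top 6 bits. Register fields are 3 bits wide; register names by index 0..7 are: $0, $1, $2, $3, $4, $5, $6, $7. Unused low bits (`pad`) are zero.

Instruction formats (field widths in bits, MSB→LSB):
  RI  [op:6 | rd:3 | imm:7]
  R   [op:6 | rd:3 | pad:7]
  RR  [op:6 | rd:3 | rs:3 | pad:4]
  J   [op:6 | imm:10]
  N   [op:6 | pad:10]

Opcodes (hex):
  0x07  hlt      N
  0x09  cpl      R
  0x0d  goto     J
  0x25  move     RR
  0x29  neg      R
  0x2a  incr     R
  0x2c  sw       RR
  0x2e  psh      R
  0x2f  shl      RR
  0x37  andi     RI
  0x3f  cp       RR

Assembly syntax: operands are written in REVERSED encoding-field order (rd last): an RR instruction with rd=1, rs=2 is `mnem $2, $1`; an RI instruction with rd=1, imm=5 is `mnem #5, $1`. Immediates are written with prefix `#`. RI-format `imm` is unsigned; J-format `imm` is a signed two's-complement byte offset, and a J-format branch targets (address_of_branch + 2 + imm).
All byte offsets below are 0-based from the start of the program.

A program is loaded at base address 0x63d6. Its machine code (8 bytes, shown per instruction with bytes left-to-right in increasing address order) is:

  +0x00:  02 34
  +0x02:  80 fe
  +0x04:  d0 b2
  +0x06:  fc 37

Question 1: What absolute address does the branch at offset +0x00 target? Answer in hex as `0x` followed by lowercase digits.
off 0x00: read 02 34 as little → 0x3402
  top 6b → 0xd → goto [J]
  imm: (w>>0)&0x3ff=0x2 → #2
  target = base 0x63d6 + off 0x00 + 2 + imm 2 = 0x63da

0x63da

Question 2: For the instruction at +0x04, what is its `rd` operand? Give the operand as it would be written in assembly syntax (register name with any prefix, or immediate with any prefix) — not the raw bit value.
+0x04: d0 b2 ⇒ word 0xb2d0 (little)
  top 6b → 0x2c → sw [RR]
  rd@[9:7]=0x5 ⇒ $5
  rs@[6:4]=0x5 ⇒ $5

$5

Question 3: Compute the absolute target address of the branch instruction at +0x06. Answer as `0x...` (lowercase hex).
0x63da

off 0x06: read fc 37 as little → 0x37fc
  op=0x37fc>>10=0xd ⇒ goto (J)
  imm@[9:0]=0x3fc (s10→-4) ⇒ #-4
  target = base 0x63d6 + off 0x06 + 2 + imm -4 = 0x63da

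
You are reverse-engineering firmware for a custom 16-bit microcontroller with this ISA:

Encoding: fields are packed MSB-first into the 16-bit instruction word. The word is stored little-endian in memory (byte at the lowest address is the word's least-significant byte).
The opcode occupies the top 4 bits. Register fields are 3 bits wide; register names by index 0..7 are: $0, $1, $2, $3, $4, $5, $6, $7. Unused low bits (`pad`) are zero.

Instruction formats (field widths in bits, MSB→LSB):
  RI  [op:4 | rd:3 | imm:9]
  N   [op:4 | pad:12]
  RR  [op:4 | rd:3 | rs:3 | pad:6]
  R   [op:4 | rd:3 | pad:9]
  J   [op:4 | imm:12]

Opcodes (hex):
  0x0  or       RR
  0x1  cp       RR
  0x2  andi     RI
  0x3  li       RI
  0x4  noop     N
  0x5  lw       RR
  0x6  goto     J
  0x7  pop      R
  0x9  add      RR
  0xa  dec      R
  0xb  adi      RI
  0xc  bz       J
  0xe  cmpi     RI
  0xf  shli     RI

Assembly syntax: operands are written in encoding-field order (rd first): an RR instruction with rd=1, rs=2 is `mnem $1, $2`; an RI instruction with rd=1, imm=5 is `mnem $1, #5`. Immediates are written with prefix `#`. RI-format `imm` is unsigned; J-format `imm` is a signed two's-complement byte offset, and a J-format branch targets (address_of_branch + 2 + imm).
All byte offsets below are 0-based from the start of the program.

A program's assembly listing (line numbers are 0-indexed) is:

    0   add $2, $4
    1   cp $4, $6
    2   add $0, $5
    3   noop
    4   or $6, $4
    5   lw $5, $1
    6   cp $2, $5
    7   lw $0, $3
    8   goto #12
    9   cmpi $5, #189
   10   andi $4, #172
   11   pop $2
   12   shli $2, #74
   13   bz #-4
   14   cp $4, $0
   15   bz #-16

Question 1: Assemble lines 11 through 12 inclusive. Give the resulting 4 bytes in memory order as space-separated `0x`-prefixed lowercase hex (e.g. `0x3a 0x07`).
line 11 (pop): pack op=0x7:4|rd=2:3|pad=0:9 = 0x7400; little→ 00 74
line 12 (shli): pack op=0xf:4|rd=2:3|imm=74:9 = 0xf44a; little→ 4a f4

0x00 0x74 0x4a 0xf4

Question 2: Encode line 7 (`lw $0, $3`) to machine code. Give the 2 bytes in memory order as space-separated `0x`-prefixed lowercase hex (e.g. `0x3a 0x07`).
0xc0 0x50

7. lw fields op=0x5:4|rd=0:3|rs=3:3|pad=0:6 → word 50c0h → c0 50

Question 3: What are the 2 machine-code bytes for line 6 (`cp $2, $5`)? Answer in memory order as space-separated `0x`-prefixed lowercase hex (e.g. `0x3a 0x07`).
0x40 0x15

L6: cp op=0x1:4|rd=2:3|rs=5:3|pad=0:6 ⇒ 0x1540 ⇒ little 40 15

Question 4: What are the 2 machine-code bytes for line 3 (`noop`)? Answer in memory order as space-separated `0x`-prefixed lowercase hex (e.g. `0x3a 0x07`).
0x00 0x40

L3: noop op=0x4:4|pad=0:12 ⇒ 0x4000 ⇒ little 00 40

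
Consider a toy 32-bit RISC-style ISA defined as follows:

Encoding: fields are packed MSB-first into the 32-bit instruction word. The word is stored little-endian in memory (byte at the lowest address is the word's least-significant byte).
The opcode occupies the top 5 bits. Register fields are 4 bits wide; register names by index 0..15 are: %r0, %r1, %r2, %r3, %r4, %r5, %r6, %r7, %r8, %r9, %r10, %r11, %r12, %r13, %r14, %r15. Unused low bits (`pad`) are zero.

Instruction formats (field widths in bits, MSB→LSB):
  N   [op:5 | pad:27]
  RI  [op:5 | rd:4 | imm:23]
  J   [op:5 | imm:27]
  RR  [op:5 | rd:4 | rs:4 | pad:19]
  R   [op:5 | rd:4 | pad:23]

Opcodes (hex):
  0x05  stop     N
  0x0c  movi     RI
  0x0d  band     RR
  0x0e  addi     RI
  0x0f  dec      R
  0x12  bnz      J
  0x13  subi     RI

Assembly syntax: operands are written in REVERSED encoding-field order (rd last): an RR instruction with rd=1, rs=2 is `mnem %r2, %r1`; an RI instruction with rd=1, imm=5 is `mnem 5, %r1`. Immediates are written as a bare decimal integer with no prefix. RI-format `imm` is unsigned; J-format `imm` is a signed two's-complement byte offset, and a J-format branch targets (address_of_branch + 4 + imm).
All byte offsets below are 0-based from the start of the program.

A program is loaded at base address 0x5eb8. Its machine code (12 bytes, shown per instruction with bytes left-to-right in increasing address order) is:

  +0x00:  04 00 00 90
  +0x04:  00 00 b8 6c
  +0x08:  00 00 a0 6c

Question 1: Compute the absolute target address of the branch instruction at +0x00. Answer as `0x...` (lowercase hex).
0x5ec0

+0x00: 04 00 00 90 ⇒ word 0x90000004 (little)
  top 5b → 0x12 → bnz [J]
  imm@[26:0]=0x4 ⇒ 4
  target = base 0x5eb8 + off 0x00 + 4 + imm 4 = 0x5ec0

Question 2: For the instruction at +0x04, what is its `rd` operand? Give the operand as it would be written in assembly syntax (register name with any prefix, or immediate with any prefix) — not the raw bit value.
+0x04: 00 00 b8 6c ⇒ word 0x6cb80000 (little)
  op=0x6cb80000>>27=0xd ⇒ band (RR)
  rd@[26:23]=0x9 ⇒ %r9
  rs@[22:19]=0x7 ⇒ %r7

%r9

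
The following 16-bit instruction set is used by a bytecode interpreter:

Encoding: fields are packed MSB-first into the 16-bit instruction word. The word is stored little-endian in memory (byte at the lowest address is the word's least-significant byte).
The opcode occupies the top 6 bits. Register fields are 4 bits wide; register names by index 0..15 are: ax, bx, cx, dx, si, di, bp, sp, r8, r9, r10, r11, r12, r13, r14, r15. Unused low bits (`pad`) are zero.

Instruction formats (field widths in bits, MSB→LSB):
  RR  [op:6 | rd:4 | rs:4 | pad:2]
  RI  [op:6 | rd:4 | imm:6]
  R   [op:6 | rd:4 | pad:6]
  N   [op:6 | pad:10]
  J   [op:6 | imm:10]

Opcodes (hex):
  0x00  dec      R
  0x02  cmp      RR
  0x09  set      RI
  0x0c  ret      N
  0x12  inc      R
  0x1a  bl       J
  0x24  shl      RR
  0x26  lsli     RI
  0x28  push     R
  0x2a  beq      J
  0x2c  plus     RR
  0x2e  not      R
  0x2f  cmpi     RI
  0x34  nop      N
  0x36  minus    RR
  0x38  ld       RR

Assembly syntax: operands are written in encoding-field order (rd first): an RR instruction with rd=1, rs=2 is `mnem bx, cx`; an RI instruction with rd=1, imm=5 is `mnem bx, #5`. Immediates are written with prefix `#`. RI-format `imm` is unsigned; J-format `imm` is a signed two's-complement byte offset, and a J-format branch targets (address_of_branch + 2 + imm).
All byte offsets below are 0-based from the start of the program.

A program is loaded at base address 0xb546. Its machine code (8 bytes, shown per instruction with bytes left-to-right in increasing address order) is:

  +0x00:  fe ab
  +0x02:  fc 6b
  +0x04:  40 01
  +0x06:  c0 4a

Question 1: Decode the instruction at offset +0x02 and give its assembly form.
bl #-4

+0x02: fc 6b ⇒ word 0x6bfc (little)
  op=0x6bfc>>10=0x1a ⇒ bl (J)
  [9:0] imm=1020 (s10→-4) = #-4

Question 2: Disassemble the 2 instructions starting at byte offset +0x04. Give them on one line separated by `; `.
dec di; inc r11

[04] 40 01 → 0x0140
  opcode bits[15:10]=0x0: dec/R
  rd: (w>>6)&0xf=0x5 → di
[06] c0 4a → 0x4ac0
  opcode bits[15:10]=0x12: inc/R
  rd: (w>>6)&0xf=0xb → r11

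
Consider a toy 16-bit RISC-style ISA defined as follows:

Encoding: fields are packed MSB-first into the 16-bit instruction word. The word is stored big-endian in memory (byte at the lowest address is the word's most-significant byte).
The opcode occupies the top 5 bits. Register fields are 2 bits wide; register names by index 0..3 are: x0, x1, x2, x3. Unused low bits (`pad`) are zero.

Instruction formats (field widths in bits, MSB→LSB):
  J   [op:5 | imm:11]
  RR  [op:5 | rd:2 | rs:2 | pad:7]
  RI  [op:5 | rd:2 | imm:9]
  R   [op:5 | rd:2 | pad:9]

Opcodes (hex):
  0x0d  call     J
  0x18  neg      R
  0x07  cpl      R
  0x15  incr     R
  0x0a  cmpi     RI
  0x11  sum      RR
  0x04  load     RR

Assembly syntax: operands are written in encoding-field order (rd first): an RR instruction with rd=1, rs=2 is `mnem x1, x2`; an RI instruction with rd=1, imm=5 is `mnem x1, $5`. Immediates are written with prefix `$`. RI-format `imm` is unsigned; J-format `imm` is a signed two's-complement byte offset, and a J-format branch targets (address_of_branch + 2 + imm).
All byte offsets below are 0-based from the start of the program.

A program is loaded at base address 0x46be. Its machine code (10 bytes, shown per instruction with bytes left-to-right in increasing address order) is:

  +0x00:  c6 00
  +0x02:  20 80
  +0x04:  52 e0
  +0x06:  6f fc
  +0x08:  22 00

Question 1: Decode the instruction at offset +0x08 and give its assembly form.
+0x08: 22 00 ⇒ word 0x2200 (big)
  top 5b → 0x4 → load [RR]
  [10:9] rd=1 = x1
  [8:7] rs=0 = x0

load x1, x0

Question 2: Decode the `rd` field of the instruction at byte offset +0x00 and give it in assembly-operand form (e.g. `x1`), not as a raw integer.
x3

off 0x00: read c6 00 as big → 0xc600
  opcode bits[15:11]=0x18: neg/R
  [10:9] rd=3 = x3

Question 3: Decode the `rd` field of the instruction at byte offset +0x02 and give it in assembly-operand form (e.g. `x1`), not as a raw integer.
@+02  big-endian(20 80) = 0x2080
  opcode bits[15:11]=0x4: load/RR
  rd: (w>>9)&0x3=0x0 → x0
  rs: (w>>7)&0x3=0x1 → x1

x0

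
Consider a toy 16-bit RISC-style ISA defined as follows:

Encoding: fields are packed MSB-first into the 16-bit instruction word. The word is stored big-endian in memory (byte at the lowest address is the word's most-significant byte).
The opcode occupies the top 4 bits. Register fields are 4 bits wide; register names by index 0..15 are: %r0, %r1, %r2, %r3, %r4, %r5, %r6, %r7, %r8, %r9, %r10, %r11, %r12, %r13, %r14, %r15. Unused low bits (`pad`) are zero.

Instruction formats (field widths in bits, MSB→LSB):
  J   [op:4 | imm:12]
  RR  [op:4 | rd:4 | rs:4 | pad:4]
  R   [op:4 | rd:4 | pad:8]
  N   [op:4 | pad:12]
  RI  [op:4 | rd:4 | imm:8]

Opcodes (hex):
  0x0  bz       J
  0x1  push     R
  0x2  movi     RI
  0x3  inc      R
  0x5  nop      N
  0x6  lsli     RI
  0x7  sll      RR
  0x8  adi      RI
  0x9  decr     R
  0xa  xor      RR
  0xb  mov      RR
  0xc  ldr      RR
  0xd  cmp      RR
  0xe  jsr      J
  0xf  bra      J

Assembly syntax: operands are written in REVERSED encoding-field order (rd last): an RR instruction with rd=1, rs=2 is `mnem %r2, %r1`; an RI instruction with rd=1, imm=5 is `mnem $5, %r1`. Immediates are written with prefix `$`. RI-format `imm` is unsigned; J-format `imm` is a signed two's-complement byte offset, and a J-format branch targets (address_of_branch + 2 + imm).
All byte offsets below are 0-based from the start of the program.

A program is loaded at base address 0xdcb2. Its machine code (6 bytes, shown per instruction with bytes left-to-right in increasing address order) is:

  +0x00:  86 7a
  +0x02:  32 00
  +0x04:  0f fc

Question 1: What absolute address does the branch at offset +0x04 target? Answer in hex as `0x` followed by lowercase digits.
[04] 0f fc → 0x0ffc
  op=0x0ffc>>12=0x0 ⇒ bz (J)
  imm@[11:0]=0xffc (s12→-4) ⇒ $-4
  target = base 0xdcb2 + off 0x04 + 2 + imm -4 = 0xdcb4

0xdcb4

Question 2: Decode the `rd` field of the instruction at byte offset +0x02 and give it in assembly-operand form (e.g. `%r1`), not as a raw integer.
[02] 32 00 → 0x3200
  opcode bits[15:12]=0x3: inc/R
  [11:8] rd=2 = %r2

%r2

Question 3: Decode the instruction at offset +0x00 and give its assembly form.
adi $122, %r6

[00] 86 7a → 0x867a
  top 4b → 0x8 → adi [RI]
  rd@[11:8]=0x6 ⇒ %r6
  imm@[7:0]=0x7a ⇒ $122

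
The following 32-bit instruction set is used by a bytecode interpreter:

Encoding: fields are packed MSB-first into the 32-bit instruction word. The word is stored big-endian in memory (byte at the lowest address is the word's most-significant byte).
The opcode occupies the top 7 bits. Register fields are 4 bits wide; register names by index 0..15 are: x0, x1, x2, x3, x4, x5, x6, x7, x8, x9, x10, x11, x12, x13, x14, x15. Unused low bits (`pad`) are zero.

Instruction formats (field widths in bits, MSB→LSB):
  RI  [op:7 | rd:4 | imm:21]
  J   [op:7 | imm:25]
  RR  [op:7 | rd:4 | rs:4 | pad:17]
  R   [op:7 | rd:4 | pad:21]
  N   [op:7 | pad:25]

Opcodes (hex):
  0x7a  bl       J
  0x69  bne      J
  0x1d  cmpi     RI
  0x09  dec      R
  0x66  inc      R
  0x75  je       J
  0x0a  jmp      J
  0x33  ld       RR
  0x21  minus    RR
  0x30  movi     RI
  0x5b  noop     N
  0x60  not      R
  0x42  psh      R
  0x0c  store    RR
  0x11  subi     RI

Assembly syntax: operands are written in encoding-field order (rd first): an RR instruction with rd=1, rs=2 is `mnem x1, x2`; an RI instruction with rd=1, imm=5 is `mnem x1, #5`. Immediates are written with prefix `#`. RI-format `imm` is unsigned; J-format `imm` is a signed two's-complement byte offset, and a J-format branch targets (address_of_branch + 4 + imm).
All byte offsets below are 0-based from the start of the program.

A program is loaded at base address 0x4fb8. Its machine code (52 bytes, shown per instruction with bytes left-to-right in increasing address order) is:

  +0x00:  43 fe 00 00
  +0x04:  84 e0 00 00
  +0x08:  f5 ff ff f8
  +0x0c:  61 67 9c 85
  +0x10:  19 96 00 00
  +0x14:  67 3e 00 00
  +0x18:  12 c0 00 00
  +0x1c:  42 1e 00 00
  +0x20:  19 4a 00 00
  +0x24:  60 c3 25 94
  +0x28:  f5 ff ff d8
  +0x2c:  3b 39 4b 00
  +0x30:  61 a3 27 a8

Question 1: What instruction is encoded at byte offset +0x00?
minus x15, x15

off 0x00: read 43 fe 00 00 as big → 0x43fe0000
  opcode bits[31:25]=0x21: minus/RR
  [24:21] rd=15 = x15
  [20:17] rs=15 = x15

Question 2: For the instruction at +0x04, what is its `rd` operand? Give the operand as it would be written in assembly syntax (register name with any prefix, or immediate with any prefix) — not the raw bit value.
x7

@+04  big-endian(84 e0 00 00) = 0x84e00000
  opcode bits[31:25]=0x42: psh/R
  rd: (w>>21)&0xf=0x7 → x7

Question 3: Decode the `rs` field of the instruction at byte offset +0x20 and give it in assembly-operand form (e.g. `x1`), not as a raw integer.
x5

[20] 19 4a 00 00 → 0x194a0000
  top 7b → 0xc → store [RR]
  rd@[24:21]=0xa ⇒ x10
  rs@[20:17]=0x5 ⇒ x5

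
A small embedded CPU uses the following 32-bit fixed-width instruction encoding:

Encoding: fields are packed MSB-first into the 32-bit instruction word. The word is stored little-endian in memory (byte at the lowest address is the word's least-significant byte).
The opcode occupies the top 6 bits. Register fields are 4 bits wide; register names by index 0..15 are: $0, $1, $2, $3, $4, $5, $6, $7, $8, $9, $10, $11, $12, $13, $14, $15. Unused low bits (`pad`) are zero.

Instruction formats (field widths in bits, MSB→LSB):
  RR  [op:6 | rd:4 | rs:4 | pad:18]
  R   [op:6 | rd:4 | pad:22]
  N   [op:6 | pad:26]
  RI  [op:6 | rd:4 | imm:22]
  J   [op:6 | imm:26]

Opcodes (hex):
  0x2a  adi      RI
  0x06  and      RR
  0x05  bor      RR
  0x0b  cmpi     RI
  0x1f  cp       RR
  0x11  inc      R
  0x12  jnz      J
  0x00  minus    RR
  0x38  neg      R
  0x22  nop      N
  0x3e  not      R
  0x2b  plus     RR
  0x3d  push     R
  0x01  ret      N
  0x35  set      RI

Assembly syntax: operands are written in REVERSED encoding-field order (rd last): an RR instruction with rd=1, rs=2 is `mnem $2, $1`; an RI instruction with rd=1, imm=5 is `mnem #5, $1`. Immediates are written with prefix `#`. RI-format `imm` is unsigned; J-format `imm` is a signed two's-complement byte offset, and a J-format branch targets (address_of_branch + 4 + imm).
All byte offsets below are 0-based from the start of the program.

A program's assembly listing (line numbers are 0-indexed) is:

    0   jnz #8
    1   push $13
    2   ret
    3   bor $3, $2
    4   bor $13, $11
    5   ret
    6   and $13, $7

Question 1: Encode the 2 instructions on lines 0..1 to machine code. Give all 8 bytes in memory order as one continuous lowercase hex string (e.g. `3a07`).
08000048000040f7

line 0 (jnz): pack op=0x12:6|imm=8:26 = 0x48000008; little→ 08 00 00 48
line 1 (push): pack op=0x3d:6|rd=13:4|pad=0:22 = 0xf7400000; little→ 00 00 40 f7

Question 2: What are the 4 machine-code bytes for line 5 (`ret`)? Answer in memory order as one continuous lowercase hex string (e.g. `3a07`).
00000004

L5: ret op=0x1:6|pad=0:26 ⇒ 0x04000000 ⇒ little 00 00 00 04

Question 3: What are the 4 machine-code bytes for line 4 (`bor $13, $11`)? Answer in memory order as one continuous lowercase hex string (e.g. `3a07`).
line 4 (bor): pack op=0x5:6|rd=11:4|rs=13:4|pad=0:18 = 0x16f40000; little→ 00 00 f4 16

0000f416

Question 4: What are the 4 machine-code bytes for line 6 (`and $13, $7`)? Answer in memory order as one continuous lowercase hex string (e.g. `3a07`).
6. and fields op=0x6:6|rd=7:4|rs=13:4|pad=0:18 → word 19f40000h → 00 00 f4 19

0000f419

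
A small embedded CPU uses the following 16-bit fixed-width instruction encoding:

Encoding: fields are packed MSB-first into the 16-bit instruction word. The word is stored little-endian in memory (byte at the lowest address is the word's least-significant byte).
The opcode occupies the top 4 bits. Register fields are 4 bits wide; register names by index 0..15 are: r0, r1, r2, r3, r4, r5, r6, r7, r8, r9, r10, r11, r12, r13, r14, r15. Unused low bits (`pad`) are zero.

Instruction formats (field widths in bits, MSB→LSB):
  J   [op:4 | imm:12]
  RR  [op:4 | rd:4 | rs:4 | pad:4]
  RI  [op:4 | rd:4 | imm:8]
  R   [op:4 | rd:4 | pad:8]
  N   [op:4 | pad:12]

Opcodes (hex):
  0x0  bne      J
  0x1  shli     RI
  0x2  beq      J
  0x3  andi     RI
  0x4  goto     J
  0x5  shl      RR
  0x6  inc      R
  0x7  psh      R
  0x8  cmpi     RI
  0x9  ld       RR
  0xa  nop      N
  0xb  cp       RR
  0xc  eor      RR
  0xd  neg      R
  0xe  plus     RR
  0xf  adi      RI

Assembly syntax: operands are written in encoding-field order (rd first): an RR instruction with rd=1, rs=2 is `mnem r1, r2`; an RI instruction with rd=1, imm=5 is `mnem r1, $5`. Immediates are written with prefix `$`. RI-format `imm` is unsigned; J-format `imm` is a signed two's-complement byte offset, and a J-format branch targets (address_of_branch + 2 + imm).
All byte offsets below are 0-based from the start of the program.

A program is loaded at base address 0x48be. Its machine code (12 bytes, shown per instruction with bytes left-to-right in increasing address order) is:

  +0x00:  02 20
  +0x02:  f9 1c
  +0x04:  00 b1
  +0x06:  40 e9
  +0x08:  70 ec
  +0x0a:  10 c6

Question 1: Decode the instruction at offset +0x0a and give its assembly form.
off 0x0a: read 10 c6 as little → 0xc610
  opcode bits[15:12]=0xc: eor/RR
  rd@[11:8]=0x6 ⇒ r6
  rs@[7:4]=0x1 ⇒ r1

eor r6, r1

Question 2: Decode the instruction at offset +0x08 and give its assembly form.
[08] 70 ec → 0xec70
  opcode bits[15:12]=0xe: plus/RR
  rd: (w>>8)&0xf=0xc → r12
  rs: (w>>4)&0xf=0x7 → r7

plus r12, r7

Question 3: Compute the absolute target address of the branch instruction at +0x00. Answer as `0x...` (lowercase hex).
+0x00: 02 20 ⇒ word 0x2002 (little)
  opcode bits[15:12]=0x2: beq/J
  [11:0] imm=2 = $2
  target = base 0x48be + off 0x00 + 2 + imm 2 = 0x48c2

0x48c2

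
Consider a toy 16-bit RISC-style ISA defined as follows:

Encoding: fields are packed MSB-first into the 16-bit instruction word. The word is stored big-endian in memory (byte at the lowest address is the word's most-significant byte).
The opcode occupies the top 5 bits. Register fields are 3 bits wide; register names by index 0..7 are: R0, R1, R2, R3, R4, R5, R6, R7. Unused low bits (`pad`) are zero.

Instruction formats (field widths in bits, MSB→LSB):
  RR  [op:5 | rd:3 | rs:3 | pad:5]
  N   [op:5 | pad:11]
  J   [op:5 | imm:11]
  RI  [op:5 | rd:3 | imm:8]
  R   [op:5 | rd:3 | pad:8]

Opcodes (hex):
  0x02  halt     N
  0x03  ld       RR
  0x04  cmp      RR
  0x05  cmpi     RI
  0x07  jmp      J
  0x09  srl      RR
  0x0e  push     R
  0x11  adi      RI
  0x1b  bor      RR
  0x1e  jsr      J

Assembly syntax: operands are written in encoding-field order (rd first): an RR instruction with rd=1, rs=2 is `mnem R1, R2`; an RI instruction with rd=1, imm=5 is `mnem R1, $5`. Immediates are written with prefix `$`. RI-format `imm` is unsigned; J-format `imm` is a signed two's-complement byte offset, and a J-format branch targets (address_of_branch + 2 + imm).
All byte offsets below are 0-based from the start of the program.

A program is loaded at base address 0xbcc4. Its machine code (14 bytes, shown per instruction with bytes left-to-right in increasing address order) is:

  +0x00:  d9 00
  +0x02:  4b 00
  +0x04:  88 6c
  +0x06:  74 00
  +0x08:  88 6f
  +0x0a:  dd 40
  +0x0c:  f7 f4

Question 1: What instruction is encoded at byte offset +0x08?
[08] 88 6f → 0x886f
  op=0x886f>>11=0x11 ⇒ adi (RI)
  rd: (w>>8)&0x7=0x0 → R0
  imm: (w>>0)&0xff=0x6f → $111

adi R0, $111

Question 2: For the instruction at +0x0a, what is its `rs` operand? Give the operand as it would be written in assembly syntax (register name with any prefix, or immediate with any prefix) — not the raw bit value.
off 0x0a: read dd 40 as big → 0xdd40
  opcode bits[15:11]=0x1b: bor/RR
  [10:8] rd=5 = R5
  [7:5] rs=2 = R2

R2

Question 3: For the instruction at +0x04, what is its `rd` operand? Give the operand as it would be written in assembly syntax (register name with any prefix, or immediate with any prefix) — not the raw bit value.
+0x04: 88 6c ⇒ word 0x886c (big)
  top 5b → 0x11 → adi [RI]
  rd@[10:8]=0x0 ⇒ R0
  imm@[7:0]=0x6c ⇒ $108

R0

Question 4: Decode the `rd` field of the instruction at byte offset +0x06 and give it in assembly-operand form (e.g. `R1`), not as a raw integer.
off 0x06: read 74 00 as big → 0x7400
  opcode bits[15:11]=0xe: push/R
  rd: (w>>8)&0x7=0x4 → R4

R4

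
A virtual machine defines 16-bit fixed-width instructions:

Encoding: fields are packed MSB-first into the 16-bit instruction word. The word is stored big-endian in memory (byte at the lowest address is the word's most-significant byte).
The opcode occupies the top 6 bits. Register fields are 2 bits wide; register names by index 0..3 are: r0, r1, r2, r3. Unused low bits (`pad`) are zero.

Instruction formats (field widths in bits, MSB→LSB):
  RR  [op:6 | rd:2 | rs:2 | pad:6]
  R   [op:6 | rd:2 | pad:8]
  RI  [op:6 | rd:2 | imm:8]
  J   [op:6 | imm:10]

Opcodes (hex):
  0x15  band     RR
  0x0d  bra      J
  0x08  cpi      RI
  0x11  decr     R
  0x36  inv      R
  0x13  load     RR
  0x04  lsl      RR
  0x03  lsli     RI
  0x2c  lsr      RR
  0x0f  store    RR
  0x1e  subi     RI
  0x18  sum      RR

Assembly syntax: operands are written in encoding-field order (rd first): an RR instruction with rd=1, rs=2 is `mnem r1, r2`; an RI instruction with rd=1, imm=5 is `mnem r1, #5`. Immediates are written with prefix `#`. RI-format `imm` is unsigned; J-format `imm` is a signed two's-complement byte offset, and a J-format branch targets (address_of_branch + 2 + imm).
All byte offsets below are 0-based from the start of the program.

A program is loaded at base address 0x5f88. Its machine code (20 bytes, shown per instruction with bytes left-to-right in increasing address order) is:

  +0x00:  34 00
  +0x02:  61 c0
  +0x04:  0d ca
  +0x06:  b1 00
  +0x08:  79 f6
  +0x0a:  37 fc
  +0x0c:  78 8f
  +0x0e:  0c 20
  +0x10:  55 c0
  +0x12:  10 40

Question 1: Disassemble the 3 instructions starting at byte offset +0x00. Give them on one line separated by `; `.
bra #0; sum r1, r3; lsli r1, #202

[00] 34 00 → 0x3400
  opcode bits[15:10]=0xd: bra/J
  imm@[9:0]=0x0 ⇒ #0
[02] 61 c0 → 0x61c0
  opcode bits[15:10]=0x18: sum/RR
  rd@[9:8]=0x1 ⇒ r1
  rs@[7:6]=0x3 ⇒ r3
[04] 0d ca → 0x0dca
  opcode bits[15:10]=0x3: lsli/RI
  rd@[9:8]=0x1 ⇒ r1
  imm@[7:0]=0xca ⇒ #202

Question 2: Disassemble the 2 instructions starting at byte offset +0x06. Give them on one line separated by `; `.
off 0x06: read b1 00 as big → 0xb100
  op=0xb100>>10=0x2c ⇒ lsr (RR)
  rd@[9:8]=0x1 ⇒ r1
  rs@[7:6]=0x0 ⇒ r0
off 0x08: read 79 f6 as big → 0x79f6
  op=0x79f6>>10=0x1e ⇒ subi (RI)
  rd@[9:8]=0x1 ⇒ r1
  imm@[7:0]=0xf6 ⇒ #246

lsr r1, r0; subi r1, #246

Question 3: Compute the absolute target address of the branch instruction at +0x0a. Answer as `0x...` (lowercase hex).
off 0x0a: read 37 fc as big → 0x37fc
  op=0x37fc>>10=0xd ⇒ bra (J)
  imm@[9:0]=0x3fc (s10→-4) ⇒ #-4
  target = base 0x5f88 + off 0x0a + 2 + imm -4 = 0x5f90

0x5f90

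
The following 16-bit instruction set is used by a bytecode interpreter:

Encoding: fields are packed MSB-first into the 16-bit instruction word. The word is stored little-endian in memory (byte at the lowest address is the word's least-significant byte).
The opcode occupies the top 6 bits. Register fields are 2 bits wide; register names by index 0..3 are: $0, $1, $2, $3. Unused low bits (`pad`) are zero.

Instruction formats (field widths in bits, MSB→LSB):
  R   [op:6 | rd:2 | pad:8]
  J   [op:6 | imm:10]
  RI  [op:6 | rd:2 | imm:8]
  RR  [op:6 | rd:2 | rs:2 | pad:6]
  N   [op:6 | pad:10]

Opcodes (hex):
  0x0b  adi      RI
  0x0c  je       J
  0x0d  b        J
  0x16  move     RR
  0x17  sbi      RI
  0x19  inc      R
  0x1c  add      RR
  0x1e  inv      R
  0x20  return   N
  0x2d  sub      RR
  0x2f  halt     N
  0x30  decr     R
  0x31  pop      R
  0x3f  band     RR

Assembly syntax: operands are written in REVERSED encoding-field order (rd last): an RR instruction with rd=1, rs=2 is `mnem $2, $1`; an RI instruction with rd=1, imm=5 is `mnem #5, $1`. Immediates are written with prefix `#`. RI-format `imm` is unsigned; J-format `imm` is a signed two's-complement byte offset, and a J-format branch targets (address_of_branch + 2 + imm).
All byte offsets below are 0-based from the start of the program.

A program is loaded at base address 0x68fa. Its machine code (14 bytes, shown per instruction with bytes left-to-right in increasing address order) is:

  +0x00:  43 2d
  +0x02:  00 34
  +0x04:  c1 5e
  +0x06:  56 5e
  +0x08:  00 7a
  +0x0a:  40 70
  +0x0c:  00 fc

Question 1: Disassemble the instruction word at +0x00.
adi #67, $1

[00] 43 2d → 0x2d43
  top 6b → 0xb → adi [RI]
  rd: (w>>8)&0x3=0x1 → $1
  imm: (w>>0)&0xff=0x43 → #67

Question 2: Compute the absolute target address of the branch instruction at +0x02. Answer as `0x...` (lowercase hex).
[02] 00 34 → 0x3400
  opcode bits[15:10]=0xd: b/J
  imm@[9:0]=0x0 ⇒ #0
  target = base 0x68fa + off 0x02 + 2 + imm 0 = 0x68fe

0x68fe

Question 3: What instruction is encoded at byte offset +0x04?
+0x04: c1 5e ⇒ word 0x5ec1 (little)
  opcode bits[15:10]=0x17: sbi/RI
  rd: (w>>8)&0x3=0x2 → $2
  imm: (w>>0)&0xff=0xc1 → #193

sbi #193, $2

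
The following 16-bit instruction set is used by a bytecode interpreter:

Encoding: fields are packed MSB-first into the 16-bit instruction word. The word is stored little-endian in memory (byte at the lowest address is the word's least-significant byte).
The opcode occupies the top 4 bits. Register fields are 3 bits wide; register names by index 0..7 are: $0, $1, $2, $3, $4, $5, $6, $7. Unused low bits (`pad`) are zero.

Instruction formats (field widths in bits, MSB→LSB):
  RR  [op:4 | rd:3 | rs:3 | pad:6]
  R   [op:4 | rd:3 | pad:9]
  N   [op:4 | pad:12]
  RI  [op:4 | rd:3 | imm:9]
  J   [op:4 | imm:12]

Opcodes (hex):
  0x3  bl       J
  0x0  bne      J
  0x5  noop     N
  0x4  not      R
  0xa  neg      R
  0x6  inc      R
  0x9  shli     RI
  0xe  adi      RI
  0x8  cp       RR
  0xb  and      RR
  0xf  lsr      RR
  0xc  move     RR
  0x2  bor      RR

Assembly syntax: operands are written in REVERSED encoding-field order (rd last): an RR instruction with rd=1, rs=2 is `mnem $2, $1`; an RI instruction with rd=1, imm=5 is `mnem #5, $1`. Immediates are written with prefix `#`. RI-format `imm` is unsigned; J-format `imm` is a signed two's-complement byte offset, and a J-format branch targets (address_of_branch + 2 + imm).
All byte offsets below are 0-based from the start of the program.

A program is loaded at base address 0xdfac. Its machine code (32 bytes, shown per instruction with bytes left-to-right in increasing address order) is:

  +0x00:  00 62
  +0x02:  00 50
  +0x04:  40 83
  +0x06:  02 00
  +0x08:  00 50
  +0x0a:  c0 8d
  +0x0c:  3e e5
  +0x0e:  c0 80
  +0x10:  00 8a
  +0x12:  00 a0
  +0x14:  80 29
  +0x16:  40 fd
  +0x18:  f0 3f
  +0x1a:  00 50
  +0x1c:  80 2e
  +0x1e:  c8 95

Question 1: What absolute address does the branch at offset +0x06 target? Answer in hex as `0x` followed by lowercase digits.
@+06  little-endian(02 00) = 0x0002
  opcode bits[15:12]=0x0: bne/J
  imm@[11:0]=0x2 ⇒ #2
  target = base 0xdfac + off 0x06 + 2 + imm 2 = 0xdfb6

0xdfb6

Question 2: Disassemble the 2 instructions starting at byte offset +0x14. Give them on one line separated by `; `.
[14] 80 29 → 0x2980
  top 4b → 0x2 → bor [RR]
  rd: (w>>9)&0x7=0x4 → $4
  rs: (w>>6)&0x7=0x6 → $6
[16] 40 fd → 0xfd40
  top 4b → 0xf → lsr [RR]
  rd: (w>>9)&0x7=0x6 → $6
  rs: (w>>6)&0x7=0x5 → $5

bor $6, $4; lsr $5, $6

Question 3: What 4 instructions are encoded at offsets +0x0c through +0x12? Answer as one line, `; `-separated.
adi #318, $2; cp $3, $0; cp $0, $5; neg $0

off 0x0c: read 3e e5 as little → 0xe53e
  top 4b → 0xe → adi [RI]
  [11:9] rd=2 = $2
  [8:0] imm=318 = #318
off 0x0e: read c0 80 as little → 0x80c0
  top 4b → 0x8 → cp [RR]
  [11:9] rd=0 = $0
  [8:6] rs=3 = $3
off 0x10: read 00 8a as little → 0x8a00
  top 4b → 0x8 → cp [RR]
  [11:9] rd=5 = $5
  [8:6] rs=0 = $0
off 0x12: read 00 a0 as little → 0xa000
  top 4b → 0xa → neg [R]
  [11:9] rd=0 = $0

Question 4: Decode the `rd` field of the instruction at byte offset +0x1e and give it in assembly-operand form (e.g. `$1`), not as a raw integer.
$2

@+1e  little-endian(c8 95) = 0x95c8
  op=0x95c8>>12=0x9 ⇒ shli (RI)
  rd: (w>>9)&0x7=0x2 → $2
  imm: (w>>0)&0x1ff=0x1c8 → #456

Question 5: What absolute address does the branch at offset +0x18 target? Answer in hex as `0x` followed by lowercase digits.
@+18  little-endian(f0 3f) = 0x3ff0
  opcode bits[15:12]=0x3: bl/J
  imm@[11:0]=0xff0 (s12→-16) ⇒ #-16
  target = base 0xdfac + off 0x18 + 2 + imm -16 = 0xdfb6

0xdfb6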